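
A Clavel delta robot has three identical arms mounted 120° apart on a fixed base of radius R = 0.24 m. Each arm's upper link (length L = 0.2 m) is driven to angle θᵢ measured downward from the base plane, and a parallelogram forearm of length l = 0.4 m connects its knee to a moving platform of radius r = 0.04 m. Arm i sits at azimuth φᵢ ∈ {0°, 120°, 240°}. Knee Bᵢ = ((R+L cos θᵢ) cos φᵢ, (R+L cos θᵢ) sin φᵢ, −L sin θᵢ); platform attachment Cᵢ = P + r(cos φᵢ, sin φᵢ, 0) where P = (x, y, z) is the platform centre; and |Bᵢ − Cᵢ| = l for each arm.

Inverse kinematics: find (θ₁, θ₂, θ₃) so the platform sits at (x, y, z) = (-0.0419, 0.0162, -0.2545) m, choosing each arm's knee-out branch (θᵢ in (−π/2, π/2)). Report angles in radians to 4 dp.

θ₁ = 0.7853, θ₂ = 0.3491, θ₃ = 0.5236

arm 1 (φ=0.0°): x'=-0.0419, y'=0.0162
  e−x'=0.2419;  (l²−L²−(e−x')²−y'²−z²)/2L = -0.0089
  √(A²+B²)=0.3511;  θ1 = -0.8108+1.5961 ≈ 0.7853
arm 2 (φ=120.0°): x'=0.0350, y'=0.0282
  A cos θ + B sin θ = C:  0.1650·cos θ + -0.2545·sin θ = 0.0680
  γ=atan2(-0.2545,0.1650)=-0.9955;  ψ=arccos(0.2242)=1.3447;  θ2=γ+ψ≈0.3491
arm 3 (φ=240.0°): x'=0.0069, y'=-0.0444
  A=0.1931, B=-0.2545, C=(l²−L²−A²−y'²−z²)/(2L)=0.0399
  θ3 = atan2(B,A) + arccos(C/0.3195) = 0.5236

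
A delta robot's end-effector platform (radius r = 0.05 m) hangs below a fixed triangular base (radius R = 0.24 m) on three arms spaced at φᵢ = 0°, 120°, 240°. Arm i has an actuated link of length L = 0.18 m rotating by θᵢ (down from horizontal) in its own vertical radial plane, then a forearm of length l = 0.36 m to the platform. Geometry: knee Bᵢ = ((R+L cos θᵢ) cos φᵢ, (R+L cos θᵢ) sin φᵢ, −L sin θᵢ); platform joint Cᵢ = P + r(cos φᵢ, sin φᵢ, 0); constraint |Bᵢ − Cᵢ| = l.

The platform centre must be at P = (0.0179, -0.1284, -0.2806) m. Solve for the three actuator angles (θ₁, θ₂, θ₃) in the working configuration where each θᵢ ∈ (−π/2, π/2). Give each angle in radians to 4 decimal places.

θ₁ = 0.7856, θ₂ = 1.3963, θ₃ = 0.2614

rotate P by −φ1: (0.0179, -0.1284, -0.2806)
  e−x'=0.1721;  (l²−L²−(e−x')²−y'²−z²)/2L = -0.0768
  γ=atan2(-0.2806,0.1721)=-1.0206;  ψ=arccos(-0.2333)=1.8062;  θ1=γ+ψ≈0.7856
rotate P by −φ2: (-0.1201, 0.0487, -0.2806)
  A cos θ + B sin θ = C:  0.3101·cos θ + -0.2806·sin θ = -0.2225
  θ2 = atan2(B,A) + arccos(C/0.4182) = 1.3963
φ3=240.0° → target in arm frame (0.1022, 0.0797)
  A cos θ + B sin θ = C:  0.0878·cos θ + -0.2806·sin θ = 0.0123
  √(A²+B²)=0.2940;  θ3 = -1.2677+1.5291 ≈ 0.2614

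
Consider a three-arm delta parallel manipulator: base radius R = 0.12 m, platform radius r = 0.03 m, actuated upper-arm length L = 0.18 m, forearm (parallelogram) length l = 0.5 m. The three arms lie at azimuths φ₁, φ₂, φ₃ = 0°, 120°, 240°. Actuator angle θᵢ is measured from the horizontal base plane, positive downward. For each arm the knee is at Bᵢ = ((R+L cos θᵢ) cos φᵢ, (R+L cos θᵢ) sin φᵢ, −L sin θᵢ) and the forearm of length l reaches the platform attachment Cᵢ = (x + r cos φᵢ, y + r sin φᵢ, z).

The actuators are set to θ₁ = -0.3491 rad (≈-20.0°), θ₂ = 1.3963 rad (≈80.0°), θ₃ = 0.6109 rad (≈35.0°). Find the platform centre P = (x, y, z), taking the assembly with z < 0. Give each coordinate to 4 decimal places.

(0.2804, -0.1823, -0.4035)

arm 1 at φ=0.0°: ρ1 = 0.2591;  S1 = (0.2591, 0.0000, 0.0616)
S2 = (0.1213·cos120.0°, 0.1213·sin120.0°, -0.1773) = (-0.0606, 0.1050, -0.1773)
φ3=240.0°: virtual centre (-0.1187, -0.2056, -0.1032), radius l
subtract pairs → two planes through P
[-0.6395 0.2100 -0.4777]·P = -0.0248;  [-0.7557 -0.4113 -0.3296]·P = -0.0039
det = 0.4217;  x = 0.0261+-0.6300z,  y = -0.0386+0.3561z
sphere 1 gives Az²+Bz+C=0 with A=1.5237, B=0.1430, C=-0.1904;  B²−4AC=1.1811;  roots -0.4035, 0.3097;  negative root z = -0.4035
x = 0.2804, y = -0.1823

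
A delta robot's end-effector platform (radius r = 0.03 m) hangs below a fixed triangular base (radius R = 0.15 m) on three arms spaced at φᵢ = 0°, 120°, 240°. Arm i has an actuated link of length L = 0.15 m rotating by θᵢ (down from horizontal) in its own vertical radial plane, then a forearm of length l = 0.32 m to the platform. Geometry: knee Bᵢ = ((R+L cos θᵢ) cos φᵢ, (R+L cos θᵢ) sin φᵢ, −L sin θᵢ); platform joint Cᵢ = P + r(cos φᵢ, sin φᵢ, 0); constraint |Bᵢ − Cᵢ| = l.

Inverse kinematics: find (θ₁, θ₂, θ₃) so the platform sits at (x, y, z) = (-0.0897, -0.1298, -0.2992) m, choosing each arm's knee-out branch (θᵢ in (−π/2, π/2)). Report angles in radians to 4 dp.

θ₁ = 1.3093, θ₂ = 1.2221, θ₃ = -0.0001

arm 1 (φ=0.0°): x'=-0.0897, y'=-0.1298
  A cos θ + B sin θ = C:  0.2097·cos θ + -0.2992·sin θ = -0.2348
  √(A²+B²)=0.3654;  θ1 = -0.9595+2.2688 ≈ 1.3093
arm 2 (φ=120.0°): x'=-0.0676, y'=0.1426
  e−x'=0.1876;  (l²−L²−(e−x')²−y'²−z²)/2L = -0.2171
  √(A²+B²)=0.3531;  θ2 = -1.0109+2.2329 ≈ 1.2221
φ3=240.0° → target in arm frame (0.1573, -0.0128)
  A=-0.0373, B=-0.2992, C=(l²−L²−A²−y'²−z²)/(2L)=-0.0372
  √(A²+B²)=0.3015;  θ3 = -1.6947+1.6946 ≈ -0.0001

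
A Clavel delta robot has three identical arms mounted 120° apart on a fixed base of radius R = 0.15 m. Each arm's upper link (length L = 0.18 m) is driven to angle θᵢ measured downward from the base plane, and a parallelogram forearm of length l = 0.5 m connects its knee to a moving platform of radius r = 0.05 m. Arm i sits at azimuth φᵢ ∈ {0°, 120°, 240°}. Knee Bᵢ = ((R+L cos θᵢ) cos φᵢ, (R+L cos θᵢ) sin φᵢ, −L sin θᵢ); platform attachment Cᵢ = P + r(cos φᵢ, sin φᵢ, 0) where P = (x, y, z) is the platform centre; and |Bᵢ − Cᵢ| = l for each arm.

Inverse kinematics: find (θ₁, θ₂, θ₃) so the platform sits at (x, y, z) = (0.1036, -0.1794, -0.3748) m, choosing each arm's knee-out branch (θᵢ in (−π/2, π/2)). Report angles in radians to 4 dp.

θ₁ = -0.3490, θ₂ = 0.7854, θ₃ = -0.3489

φ1=0.0° → target in arm frame (0.1036, -0.1794)
  e−x'=-0.0036;  (l²−L²−(e−x')²−y'²−z²)/2L = 0.1248
  √(A²+B²)=0.3748;  θ1 = -1.5804+1.2314 ≈ -0.3490
φ2=120.0° → target in arm frame (-0.2072, 0.0000)
  e−x'=0.3072;  (l²−L²−(e−x')²−y'²−z²)/2L = -0.0478
  γ=atan2(-0.3748,0.3072)=-0.8843;  ψ=arccos(-0.0987)=1.6697;  θ2=γ+ψ≈0.7854
φ3=240.0° → target in arm frame (0.1036, 0.1794)
  A=-0.0036, B=-0.3748, C=(l²−L²−A²−y'²−z²)/(2L)=0.1248
  γ=atan2(-0.3748,-0.0036)=-1.5803;  ψ=arccos(0.3329)=1.2314;  θ3=γ+ψ≈-0.3489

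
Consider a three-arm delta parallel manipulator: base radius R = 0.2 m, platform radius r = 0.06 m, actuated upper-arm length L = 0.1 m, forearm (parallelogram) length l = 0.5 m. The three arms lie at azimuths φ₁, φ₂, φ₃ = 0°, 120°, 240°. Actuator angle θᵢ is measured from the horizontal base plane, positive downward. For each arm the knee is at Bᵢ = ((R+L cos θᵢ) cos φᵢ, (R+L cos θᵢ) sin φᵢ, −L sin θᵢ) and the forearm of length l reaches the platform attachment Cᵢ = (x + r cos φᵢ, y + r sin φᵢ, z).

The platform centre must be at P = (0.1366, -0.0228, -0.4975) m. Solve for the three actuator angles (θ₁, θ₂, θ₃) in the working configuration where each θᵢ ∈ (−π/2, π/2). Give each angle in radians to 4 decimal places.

arm 1 (φ=0.0°): x'=0.1366, y'=-0.0228
  A cos θ + B sin θ = C:  0.0034·cos θ + -0.4975·sin θ = -0.0402
  √(A²+B²)=0.4975;  θ1 = -1.5640+1.6517 ≈ 0.0877
arm 2 (φ=120.0°): x'=-0.0880, y'=-0.1069
  A cos θ + B sin θ = C:  0.2280·cos θ + -0.4975·sin θ = -0.3547
  θ2 = atan2(B,A) + arccos(C/0.5473) = 1.1349
φ3=240.0° → target in arm frame (-0.0486, 0.1297)
  e−x'=0.1886;  (l²−L²−(e−x')²−y'²−z²)/2L = -0.2994
  θ3 = atan2(B,A) + arccos(C/0.5320) = 0.9600

θ₁ = 0.0877, θ₂ = 1.1349, θ₃ = 0.9600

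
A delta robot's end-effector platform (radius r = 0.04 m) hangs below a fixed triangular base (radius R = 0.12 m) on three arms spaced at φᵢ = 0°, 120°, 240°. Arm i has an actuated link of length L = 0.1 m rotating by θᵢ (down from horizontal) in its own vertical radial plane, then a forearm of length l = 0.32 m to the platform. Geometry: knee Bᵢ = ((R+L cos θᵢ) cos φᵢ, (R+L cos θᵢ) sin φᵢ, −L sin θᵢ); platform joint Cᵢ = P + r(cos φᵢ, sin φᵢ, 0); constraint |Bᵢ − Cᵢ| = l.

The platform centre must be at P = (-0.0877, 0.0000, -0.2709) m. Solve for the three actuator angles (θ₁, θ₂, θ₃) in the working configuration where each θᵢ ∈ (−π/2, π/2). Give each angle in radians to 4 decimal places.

θ₁ = 0.6978, θ₂ = -0.0875, θ₃ = -0.0875

arm 1 (φ=0.0°): x'=-0.0877, y'=0.0000
  e−x'=0.1677;  (l²−L²−(e−x')²−y'²−z²)/2L = -0.0456
  γ=atan2(-0.2709,0.1677)=-1.0165;  ψ=arccos(-0.1430)=1.7143;  θ1=γ+ψ≈0.6978
arm 2 (φ=120.0°): x'=0.0438, y'=0.0760
  e−x'=0.0362;  (l²−L²−(e−x')²−y'²−z²)/2L = 0.0597
  γ=atan2(-0.2709,0.0362)=-1.4381;  ψ=arccos(0.2184)=1.3506;  θ2=γ+ψ≈-0.0875
arm 3 (φ=240.0°): x'=0.0439, y'=-0.0760
  A cos θ + B sin θ = C:  0.0361·cos θ + -0.2709·sin θ = 0.0597
  γ=atan2(-0.2709,0.0361)=-1.4381;  ψ=arccos(0.2184)=1.3506;  θ3=γ+ψ≈-0.0875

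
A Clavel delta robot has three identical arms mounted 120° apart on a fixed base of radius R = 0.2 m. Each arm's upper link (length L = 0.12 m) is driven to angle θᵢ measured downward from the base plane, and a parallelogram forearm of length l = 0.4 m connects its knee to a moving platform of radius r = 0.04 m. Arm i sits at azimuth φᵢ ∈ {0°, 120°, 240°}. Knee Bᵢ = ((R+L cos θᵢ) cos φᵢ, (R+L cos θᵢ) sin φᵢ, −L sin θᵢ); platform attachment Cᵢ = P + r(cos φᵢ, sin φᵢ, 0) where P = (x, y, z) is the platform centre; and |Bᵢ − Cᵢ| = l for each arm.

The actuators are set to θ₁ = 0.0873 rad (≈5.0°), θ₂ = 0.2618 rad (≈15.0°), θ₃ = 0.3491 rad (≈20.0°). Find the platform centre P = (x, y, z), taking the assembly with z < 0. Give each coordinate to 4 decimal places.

(0.0214, 0.0078, -0.3159)

φ1=0.0°: virtual centre (0.2795, 0.0000, -0.0105), radius l
arm 2 at φ=120.0°: e+L cos θ2 = 0.2759;  O2 = (-0.1380, 0.2389, -0.0311)
O3 = (0.2728·cos240.0°, 0.2728·sin240.0°, -0.0410) = (-0.1364, -0.2362, -0.0410)
|O₂|²−|O₁|² = -0.0012;  |O₃|²−|O₁|² = -0.0022
linear system: -0.8350x+0.4779y = -0.0012−-0.0412z; -0.8318x+-0.4724y = -0.0022−-0.0612z
det = 0.7920;  x = 0.0020+-0.0615z,  y = 0.0011+-0.0212z
quadratic in z: (1.0042)z²+(0.0550)z+(-0.0829)=0, √Δ=0.5795 → z ∈ {-0.3159, 0.2612}; z = -0.3159 (taking z<0)
x = 0.0214, y = 0.0078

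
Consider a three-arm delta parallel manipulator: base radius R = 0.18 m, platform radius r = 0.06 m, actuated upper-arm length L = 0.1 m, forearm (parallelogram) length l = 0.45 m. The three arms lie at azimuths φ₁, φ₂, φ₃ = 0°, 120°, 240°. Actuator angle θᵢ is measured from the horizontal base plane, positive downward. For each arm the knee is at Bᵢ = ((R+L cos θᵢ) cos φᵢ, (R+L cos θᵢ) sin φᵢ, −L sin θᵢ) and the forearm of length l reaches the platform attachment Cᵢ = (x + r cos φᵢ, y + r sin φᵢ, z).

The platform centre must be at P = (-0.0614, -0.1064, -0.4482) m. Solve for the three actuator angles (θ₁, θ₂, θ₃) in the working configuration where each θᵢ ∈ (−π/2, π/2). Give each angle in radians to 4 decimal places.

φ1=0.0° → target in arm frame (-0.0614, -0.1064)
  A cos θ + B sin θ = C:  0.1814·cos θ + -0.4482·sin θ = -0.2631
  γ=atan2(-0.4482,0.1814)=-1.1862;  ψ=arccos(-0.5440)=2.1460;  θ1=γ+ψ≈0.9598
φ2=120.0° → target in arm frame (-0.0614, 0.1064)
  A cos θ + B sin θ = C:  0.1814·cos θ + -0.4482·sin θ = -0.2631
  γ=atan2(-0.4482,0.1814)=-1.1861;  ψ=arccos(-0.5441)=2.1461;  θ2=γ+ψ≈0.9600
arm 3 (φ=240.0°): x'=0.1228, y'=0.0000
  e−x'=-0.0028;  (l²−L²−(e−x')²−y'²−z²)/2L = -0.0420
  θ3 = atan2(B,A) + arccos(C/0.4482) = 0.0874

θ₁ = 0.9598, θ₂ = 0.9600, θ₃ = 0.0874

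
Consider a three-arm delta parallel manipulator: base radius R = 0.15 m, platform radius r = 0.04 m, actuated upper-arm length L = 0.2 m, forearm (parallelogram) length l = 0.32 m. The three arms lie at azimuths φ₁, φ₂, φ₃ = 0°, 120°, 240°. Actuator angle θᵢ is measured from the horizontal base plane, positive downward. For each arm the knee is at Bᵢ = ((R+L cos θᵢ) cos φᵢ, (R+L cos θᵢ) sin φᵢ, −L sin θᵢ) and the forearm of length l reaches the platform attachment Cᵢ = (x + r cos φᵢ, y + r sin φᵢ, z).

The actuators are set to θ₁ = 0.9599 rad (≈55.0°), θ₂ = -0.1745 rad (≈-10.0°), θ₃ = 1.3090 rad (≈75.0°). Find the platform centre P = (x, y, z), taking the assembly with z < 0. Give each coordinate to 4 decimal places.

φ1=0.0°: virtual centre (0.2247, 0.0000, -0.1638), radius l
arm 2 at φ=120.0°: e+L cos θ2 = 0.3070;  centre 2 = (-0.1535, 0.2658, 0.0347)
φ3=240.0°: virtual centre (-0.0809, -0.1401, -0.1932), radius l
subtract pairs → two planes through P
plane₁₂: -0.7564x+0.5317y+0.3971z = 0.0181
det = 0.5369;  x = 0.0043+0.1491z,  y = 0.0401+-0.5348z
into |P−centre ₁|² = l²: 1.3082z² + 0.2190z + -0.0254 = 0;  Δ = 0.1807;  z = -0.2462 or 0.0787 → z<0 root = -0.2462
x = -0.0324, y = 0.1718

(-0.0324, 0.1718, -0.2462)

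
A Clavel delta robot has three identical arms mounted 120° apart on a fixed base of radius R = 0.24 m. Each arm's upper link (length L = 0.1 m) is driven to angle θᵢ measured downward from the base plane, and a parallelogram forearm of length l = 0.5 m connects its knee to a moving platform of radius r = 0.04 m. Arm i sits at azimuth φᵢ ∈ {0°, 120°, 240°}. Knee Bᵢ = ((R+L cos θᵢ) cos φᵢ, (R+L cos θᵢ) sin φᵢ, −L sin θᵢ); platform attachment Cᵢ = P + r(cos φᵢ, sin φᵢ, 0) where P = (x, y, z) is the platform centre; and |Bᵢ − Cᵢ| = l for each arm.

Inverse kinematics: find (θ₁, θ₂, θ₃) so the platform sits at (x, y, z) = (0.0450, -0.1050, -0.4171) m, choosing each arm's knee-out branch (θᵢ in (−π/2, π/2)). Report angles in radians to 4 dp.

φ1=0.0° → target in arm frame (0.0450, -0.1050)
  A=0.1550, B=-0.4171, C=(l²−L²−A²−y'²−z²)/(2L)=0.1549
  θ1 = atan2(B,A) + arccos(C/0.4450) = 0.0003
rotate P by −φ2: (-0.1134, 0.0135, -0.4171)
  A=0.3134, B=-0.4171, C=(l²−L²−A²−y'²−z²)/(2L)=-0.1620
  γ=atan2(-0.4171,0.3134)=-0.9264;  ψ=arccos(-0.3105)=1.8865;  θ2=γ+ψ≈0.9601
rotate P by −φ3: (0.0684, 0.0915, -0.4171)
  e−x'=0.1316;  (l²−L²−(e−x')²−y'²−z²)/2L = 0.2018
  θ3 = atan2(B,A) + arccos(C/0.4374) = -0.1739

θ₁ = 0.0003, θ₂ = 0.9601, θ₃ = -0.1739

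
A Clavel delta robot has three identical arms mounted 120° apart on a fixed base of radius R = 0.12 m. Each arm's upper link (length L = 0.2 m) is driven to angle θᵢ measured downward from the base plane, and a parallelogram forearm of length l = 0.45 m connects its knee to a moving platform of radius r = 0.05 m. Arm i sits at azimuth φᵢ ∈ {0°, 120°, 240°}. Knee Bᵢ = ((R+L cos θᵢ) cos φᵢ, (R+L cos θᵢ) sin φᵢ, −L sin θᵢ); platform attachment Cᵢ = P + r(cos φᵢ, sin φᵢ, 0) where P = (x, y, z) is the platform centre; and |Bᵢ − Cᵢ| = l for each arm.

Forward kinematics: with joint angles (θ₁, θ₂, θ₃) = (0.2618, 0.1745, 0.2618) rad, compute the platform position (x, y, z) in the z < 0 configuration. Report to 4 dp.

(-0.0091, 0.0157, -0.4097)

φ1=0.0°: virtual centre (0.2632, 0.0000, -0.0518), radius l
φ2=120.0°: virtual centre (-0.1335, 0.2312, -0.0347), radius l
arm 3 at φ=240.0°: ρ3 = 0.2632;  S3 = (-0.1316, -0.2279, -0.0518)
eliminate P² terms by subtracting sphere 1 from 2 and 3
linear system: -0.7933x+0.4624y = 0.0005−0.0341z; -0.7896x+-0.4559y = 0.0000−0.0000z
det = 0.7267;  x = -0.0003+0.0214z,  y = 0.0006+-0.0370z
quadratic in z: (1.0018)z²+(0.0922)z+(-0.1304)=0, √Δ=0.7287 → z ∈ {-0.4097, 0.3176}; z = -0.4097 (taking z<0)
x = -0.0091, y = 0.0157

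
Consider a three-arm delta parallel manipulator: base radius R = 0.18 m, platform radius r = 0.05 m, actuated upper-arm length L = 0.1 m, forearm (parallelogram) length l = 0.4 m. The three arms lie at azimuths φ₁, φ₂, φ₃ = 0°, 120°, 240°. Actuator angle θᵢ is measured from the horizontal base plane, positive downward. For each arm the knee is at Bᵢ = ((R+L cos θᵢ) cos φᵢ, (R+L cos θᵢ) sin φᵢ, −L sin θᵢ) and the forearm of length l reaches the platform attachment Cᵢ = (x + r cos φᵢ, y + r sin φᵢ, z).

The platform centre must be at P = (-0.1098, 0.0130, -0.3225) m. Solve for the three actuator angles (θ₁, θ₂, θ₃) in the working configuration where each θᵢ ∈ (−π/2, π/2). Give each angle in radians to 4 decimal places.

φ1=0.0° → target in arm frame (-0.1098, 0.0130)
  A=0.2398, B=-0.3225, C=(l²−L²−A²−y'²−z²)/(2L)=-0.0584
  γ=atan2(-0.3225,0.2398)=-0.9314;  ψ=arccos(-0.1453)=1.7166;  θ1=γ+ψ≈0.7852
arm 2 (φ=120.0°): x'=0.0662, y'=0.0886
  A cos θ + B sin θ = C:  0.0638·cos θ + -0.3225·sin θ = 0.1703
  θ2 = atan2(B,A) + arccos(C/0.3288) = -0.3493
φ3=240.0° → target in arm frame (0.0436, -0.1016)
  A cos θ + B sin θ = C:  0.0864·cos θ + -0.3225·sin θ = 0.1411
  θ3 = atan2(B,A) + arccos(C/0.3339) = -0.1746

θ₁ = 0.7852, θ₂ = -0.3493, θ₃ = -0.1746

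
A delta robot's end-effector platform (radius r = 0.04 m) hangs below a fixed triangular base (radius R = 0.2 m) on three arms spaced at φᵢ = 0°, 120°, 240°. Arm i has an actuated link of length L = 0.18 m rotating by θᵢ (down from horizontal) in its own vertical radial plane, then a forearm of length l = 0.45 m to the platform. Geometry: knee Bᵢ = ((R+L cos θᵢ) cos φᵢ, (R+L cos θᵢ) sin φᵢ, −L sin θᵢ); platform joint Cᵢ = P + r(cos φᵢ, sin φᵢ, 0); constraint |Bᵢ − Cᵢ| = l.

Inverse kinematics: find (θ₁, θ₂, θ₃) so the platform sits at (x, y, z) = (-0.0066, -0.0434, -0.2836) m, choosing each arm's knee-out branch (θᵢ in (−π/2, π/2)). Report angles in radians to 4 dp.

rotate P by −φ1: (-0.0066, -0.0434, -0.2836)
  A=0.1666, B=-0.2836, C=(l²−L²−A²−y'²−z²)/(2L)=0.1668
  θ1 = atan2(B,A) + arccos(C/0.3289) = -0.0005
φ2=120.0° → target in arm frame (-0.0343, 0.0274)
  e−x'=0.1943;  (l²−L²−(e−x')²−y'²−z²)/2L = 0.1421
  θ2 = atan2(B,A) + arccos(C/0.3438) = 0.1743
φ3=240.0° → target in arm frame (0.0409, 0.0160)
  e−x'=0.1191;  (l²−L²−(e−x')²−y'²−z²)/2L = 0.2090
  √(A²+B²)=0.3076;  θ3 = -1.1732+0.8239 ≈ -0.3492

θ₁ = -0.0005, θ₂ = 0.1743, θ₃ = -0.3492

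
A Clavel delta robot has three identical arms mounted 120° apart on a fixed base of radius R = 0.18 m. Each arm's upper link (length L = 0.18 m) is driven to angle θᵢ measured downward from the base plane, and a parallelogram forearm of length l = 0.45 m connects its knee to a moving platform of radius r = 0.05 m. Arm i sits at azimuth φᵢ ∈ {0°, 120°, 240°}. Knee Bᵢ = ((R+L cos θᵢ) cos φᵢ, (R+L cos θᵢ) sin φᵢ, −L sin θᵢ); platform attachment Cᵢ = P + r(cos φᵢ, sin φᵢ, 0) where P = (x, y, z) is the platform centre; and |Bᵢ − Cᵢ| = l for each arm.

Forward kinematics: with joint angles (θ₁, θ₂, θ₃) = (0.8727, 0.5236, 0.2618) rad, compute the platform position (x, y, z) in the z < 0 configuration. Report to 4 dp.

(-0.0921, -0.0397, -0.4326)

φ1=0.0°: virtual centre (0.2457, 0.0000, -0.1379), radius l
centre 2 = (0.2859·cos120.0°, 0.2859·sin120.0°, -0.0900) = (-0.1429, 0.2476, -0.0900)
φ3=240.0°: virtual centre (-0.1519, -0.2632, -0.0466), radius l
eliminate P² terms by subtracting sphere 1 from 2 and 3
[-0.7773 0.4952 0.0958]·P = 0.0104;  [-0.7953 -0.5263 0.1826]·P = 0.0151
det = 0.8029;  x = -0.0162+0.1754z,  y = -0.0043+0.0819z
sphere 1 gives Az²+Bz+C=0 with A=1.0375, B=0.1832, C=-0.1149;  B²−4AC=0.5103;  roots -0.4326, 0.2560;  negative root z = -0.4326
x = -0.0921, y = -0.0397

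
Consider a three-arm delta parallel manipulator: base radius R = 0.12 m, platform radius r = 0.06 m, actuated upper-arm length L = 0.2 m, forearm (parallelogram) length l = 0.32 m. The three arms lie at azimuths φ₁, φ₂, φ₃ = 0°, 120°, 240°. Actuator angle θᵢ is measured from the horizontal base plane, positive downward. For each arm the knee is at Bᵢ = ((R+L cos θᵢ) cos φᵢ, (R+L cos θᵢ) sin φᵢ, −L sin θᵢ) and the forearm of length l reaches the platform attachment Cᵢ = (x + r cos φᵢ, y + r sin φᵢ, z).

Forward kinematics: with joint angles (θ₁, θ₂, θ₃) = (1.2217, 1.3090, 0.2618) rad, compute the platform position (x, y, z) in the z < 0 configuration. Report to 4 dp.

arm 1 at φ=0.0°: ρ1 = 0.1284;  O1 = (0.1284, 0.0000, -0.1879)
arm 2 at φ=120.0°: ρ2 = 0.1118;  O2 = (-0.0559, 0.0968, -0.1932)
φ3=240.0°: virtual centre (-0.1266, -0.2193, -0.0518), radius l
subtract pairs → two planes through P
linear system: -0.3686x+0.1936y = -0.0020−-0.0105z; -0.5100x+-0.4385y = 0.0150−0.2723z
Cramer: x(z) = -0.0078+0.1848z;  y(z) = -0.0251+0.4061z
into |P−O₁|² = l²: 1.1991z² + 0.3051z + -0.0479 = 0;  Δ = 0.3229;  z = -0.3642 or 0.1097 → z<0 root = -0.3642
x = -0.0751, y = -0.1730

(-0.0751, -0.1730, -0.3642)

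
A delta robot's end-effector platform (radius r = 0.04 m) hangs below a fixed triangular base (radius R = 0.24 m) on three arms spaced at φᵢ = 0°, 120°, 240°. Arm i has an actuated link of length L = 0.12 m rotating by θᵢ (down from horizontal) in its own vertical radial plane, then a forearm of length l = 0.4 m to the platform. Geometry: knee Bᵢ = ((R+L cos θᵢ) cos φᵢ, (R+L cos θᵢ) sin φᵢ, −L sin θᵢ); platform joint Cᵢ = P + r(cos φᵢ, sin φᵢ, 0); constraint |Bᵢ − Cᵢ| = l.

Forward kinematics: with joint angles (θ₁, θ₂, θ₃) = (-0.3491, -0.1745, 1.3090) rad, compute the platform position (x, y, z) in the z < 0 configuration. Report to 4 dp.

arm 1 at φ=0.0°: (R−r)+L cos θ1 = 0.3128;  S1 = (0.3128, 0.0000, 0.0410)
S2 = (0.3182·cos120.0°, 0.3182·sin120.0°, 0.0208) = (-0.1591, 0.2755, 0.0208)
S3 = (0.2311·cos240.0°, 0.2311·sin240.0°, -0.1159) = (-0.1155, -0.2001, -0.1159)
eliminate P² terms by subtracting sphere 1 from 2 and 3
plane₁₂: -0.9437x+0.5511y+-0.0404z = 0.0022
det = 0.8497;  x = 0.0202+-0.2226z,  y = 0.0385+-0.3079z
into |P−S₁|² = l²: 1.1444z² + 0.0245z + -0.0712 = 0;  Δ = 0.3266;  z = -0.2604 or 0.2390 → z<0 root = -0.2604
x = 0.0782, y = 0.1187

(0.0782, 0.1187, -0.2604)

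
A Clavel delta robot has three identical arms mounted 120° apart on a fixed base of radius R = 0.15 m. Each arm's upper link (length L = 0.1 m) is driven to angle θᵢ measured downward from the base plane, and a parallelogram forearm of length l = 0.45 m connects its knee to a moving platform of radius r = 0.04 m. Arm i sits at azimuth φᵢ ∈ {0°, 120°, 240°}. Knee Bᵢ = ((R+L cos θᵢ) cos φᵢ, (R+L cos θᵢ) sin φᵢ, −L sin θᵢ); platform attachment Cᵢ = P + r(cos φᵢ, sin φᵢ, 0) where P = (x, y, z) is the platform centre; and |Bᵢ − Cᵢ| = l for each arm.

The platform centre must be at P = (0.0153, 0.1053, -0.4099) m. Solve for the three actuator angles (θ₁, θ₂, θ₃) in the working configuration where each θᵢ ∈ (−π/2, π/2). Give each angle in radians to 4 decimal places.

φ1=0.0° → target in arm frame (0.0153, 0.1053)
  e−x'=0.0947;  (l²−L²−(e−x')²−y'²−z²)/2L = 0.0221
  γ=atan2(-0.4099,0.0947)=-1.3437;  ψ=arccos(0.0526)=1.5182;  θ1=γ+ψ≈0.1744
arm 2 (φ=120.0°): x'=0.0835, y'=-0.0659
  A cos θ + B sin θ = C:  0.0265·cos θ + -0.4099·sin θ = 0.0972
  θ2 = atan2(B,A) + arccos(C/0.4108) = -0.1744
arm 3 (φ=240.0°): x'=-0.0988, y'=-0.0394
  e−x'=0.2088;  (l²−L²−(e−x')²−y'²−z²)/2L = -0.1034
  √(A²+B²)=0.4600;  θ3 = -1.0996+1.7976 ≈ 0.6980

θ₁ = 0.1744, θ₂ = -0.1744, θ₃ = 0.6980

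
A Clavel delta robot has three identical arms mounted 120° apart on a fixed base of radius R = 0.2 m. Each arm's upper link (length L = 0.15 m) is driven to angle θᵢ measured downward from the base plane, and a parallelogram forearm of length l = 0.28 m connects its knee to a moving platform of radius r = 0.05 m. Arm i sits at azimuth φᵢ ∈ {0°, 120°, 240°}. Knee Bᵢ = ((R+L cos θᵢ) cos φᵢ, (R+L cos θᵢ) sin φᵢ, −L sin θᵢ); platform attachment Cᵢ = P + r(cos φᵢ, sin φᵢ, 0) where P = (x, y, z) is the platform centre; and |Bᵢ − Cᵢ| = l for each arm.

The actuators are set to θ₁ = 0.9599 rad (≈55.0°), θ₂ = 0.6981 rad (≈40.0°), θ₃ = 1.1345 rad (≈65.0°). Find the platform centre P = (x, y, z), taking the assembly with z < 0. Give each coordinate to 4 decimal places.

arm 1 at φ=0.0°: e+L cos θ1 = 0.2360;  centre 1 = (0.2360, 0.0000, -0.1229)
arm 2 at φ=120.0°: e+L cos θ2 = 0.2649;  centre 2 = (-0.1325, 0.2294, -0.0964)
φ3=240.0°: virtual centre (-0.1067, -0.1848, -0.1359), radius l
|centre ₂|²−|centre ₁|² = 0.0087;  |centre ₃|²−|centre ₁|² = -0.0068
linear system: -0.7370x+0.4588y = 0.0087−0.0529z; -0.6855x+-0.3696y = -0.0068−-0.0262z
Cramer: x(z) = -0.0001+0.0129z;  y(z) = 0.0186-0.0946z
into |P−centre ₁|² = l²: 1.0091z² + 0.2361z + -0.0072 = 0;  Δ = 0.0847;  z = -0.2612 or 0.0272 → z<0 root = -0.2612
x = -0.0035, y = 0.0434

(-0.0035, 0.0434, -0.2612)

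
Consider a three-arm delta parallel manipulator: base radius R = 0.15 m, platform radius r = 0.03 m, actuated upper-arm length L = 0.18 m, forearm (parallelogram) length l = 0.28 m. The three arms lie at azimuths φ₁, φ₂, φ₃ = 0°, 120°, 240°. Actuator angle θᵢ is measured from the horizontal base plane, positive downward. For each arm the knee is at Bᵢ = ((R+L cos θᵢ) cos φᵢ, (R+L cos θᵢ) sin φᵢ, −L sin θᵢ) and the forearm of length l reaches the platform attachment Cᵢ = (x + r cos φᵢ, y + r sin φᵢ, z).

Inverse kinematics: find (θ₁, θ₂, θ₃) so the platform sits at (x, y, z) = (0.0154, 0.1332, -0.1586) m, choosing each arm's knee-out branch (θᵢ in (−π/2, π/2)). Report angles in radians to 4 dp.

θ₁ = 0.6979, θ₂ = -0.1748, θ₃ = 1.3966

rotate P by −φ1: (0.0154, 0.1332, -0.1586)
  A=0.1046, B=-0.1586, C=(l²−L²−A²−y'²−z²)/(2L)=-0.0218
  θ1 = atan2(B,A) + arccos(C/0.1900) = 0.6979
arm 2 (φ=120.0°): x'=0.1077, y'=-0.0799
  A=0.0123, B=-0.1586, C=(l²−L²−A²−y'²−z²)/(2L)=0.0397
  γ=atan2(-0.1586,0.0123)=-1.4931;  ψ=arccos(0.2498)=1.3184;  θ2=γ+ψ≈-0.1748
arm 3 (φ=240.0°): x'=-0.1231, y'=-0.0533
  e−x'=0.2431;  (l²−L²−(e−x')²−y'²−z²)/2L = -0.1141
  √(A²+B²)=0.2902;  θ3 = -0.5782+1.9747 ≈ 1.3966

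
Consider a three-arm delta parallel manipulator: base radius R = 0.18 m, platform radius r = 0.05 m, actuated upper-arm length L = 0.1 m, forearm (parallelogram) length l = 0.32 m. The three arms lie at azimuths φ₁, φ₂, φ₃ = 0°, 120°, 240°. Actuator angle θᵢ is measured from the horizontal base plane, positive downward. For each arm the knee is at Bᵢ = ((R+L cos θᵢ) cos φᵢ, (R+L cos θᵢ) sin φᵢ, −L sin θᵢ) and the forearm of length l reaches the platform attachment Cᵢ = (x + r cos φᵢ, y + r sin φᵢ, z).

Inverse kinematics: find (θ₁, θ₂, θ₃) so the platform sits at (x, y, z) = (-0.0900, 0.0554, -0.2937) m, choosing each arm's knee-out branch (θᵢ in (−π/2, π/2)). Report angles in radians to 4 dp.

θ₁ = 1.3086, θ₂ = 0.0875, θ₃ = 0.7850

arm 1 (φ=0.0°): x'=-0.0900, y'=0.0554
  A cos θ + B sin θ = C:  0.2200·cos θ + -0.2937·sin θ = -0.2266
  θ1 = atan2(B,A) + arccos(C/0.3670) = 1.3086
φ2=120.0° → target in arm frame (0.0930, 0.0502)
  e−x'=0.0370;  (l²−L²−(e−x')²−y'²−z²)/2L = 0.0112
  θ2 = atan2(B,A) + arccos(C/0.2960) = 0.0875
φ3=240.0° → target in arm frame (-0.0030, -0.1056)
  A=0.1330, B=-0.2937, C=(l²−L²−A²−y'²−z²)/(2L)=-0.1135
  √(A²+B²)=0.3224;  θ3 = -1.1456+1.9306 ≈ 0.7850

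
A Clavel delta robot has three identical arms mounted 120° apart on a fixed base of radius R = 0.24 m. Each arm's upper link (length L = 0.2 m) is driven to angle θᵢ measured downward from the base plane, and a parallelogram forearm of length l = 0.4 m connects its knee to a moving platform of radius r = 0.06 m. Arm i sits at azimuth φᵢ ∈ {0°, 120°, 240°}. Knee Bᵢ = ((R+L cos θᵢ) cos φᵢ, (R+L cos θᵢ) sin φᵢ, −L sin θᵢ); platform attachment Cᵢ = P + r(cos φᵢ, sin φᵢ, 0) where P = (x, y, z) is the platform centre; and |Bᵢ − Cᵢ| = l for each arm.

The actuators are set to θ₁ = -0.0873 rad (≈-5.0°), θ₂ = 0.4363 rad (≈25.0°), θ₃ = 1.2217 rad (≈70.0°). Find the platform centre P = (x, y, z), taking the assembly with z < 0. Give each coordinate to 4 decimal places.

(0.1097, 0.1012, -0.2603)

arm 1 at φ=0.0°: e+L cos θ1 = 0.3792;  S1 = (0.3792, 0.0000, 0.0174)
φ2=120.0°: virtual centre (-0.1806, 0.3129, -0.0845), radius l
S3 = (0.2484·cos240.0°, 0.2484·sin240.0°, -0.1879) = (-0.1242, -0.2151, -0.1879)
subtract pairs → two planes through P
[-1.1197 0.6257 -0.2039]·P = -0.0065;  [-1.0069 -0.4303 -0.4107]·P = -0.0471
Cramer: x(z) = 0.0290-0.3101z;  y(z) = 0.0416-0.2290z
quadratic in z: (1.1486)z²+(0.1633)z+(-0.0353)=0, √Δ=0.4346 → z ∈ {-0.2603, 0.1181}; z = -0.2603 (taking z<0)
x = 0.1097, y = 0.1012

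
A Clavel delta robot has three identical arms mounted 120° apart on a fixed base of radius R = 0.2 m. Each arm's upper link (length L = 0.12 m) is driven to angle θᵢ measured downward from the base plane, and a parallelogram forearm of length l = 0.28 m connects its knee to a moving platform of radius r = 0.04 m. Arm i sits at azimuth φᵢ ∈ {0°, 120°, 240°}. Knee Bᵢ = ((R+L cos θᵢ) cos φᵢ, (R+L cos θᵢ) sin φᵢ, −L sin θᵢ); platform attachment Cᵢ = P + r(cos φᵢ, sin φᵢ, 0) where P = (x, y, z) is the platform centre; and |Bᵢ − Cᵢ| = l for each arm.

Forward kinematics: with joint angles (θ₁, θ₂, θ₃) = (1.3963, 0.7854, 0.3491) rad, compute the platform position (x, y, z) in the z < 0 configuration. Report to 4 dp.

φ1=0.0°: virtual centre (0.1808, 0.0000, -0.1182), radius l
O2 = (0.2449·cos120.0°, 0.2449·sin120.0°, -0.0849) = (-0.1224, 0.2120, -0.0849)
φ3=240.0°: virtual centre (-0.1364, -0.2362, -0.0410), radius l
subtract pairs → two planes through P
linear system: -0.6065x+0.4241y = 0.0205−0.0666z; -0.6344x+-0.4724y = 0.0294−0.1543z
det = 0.5556;  x = -0.0399+0.1744z,  y = -0.0087+0.0923z
into |P−O₁|² = l²: 1.0389z² + 0.1578z + -0.0156 = 0;  Δ = 0.0899;  z = -0.2202 or 0.0684 → z<0 root = -0.2202
x = -0.0783, y = -0.0290

(-0.0783, -0.0290, -0.2202)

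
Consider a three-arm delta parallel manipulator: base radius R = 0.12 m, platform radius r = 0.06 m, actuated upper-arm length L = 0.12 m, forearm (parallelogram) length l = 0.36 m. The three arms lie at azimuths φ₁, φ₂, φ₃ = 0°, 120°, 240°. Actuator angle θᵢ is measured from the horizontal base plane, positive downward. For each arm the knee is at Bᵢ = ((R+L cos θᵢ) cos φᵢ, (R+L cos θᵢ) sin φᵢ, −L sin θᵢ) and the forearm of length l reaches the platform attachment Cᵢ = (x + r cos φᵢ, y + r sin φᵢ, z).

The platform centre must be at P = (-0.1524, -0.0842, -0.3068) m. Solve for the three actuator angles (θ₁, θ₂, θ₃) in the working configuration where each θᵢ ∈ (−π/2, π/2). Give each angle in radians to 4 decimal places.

φ1=0.0° → target in arm frame (-0.1524, -0.0842)
  e−x'=0.2124;  (l²−L²−(e−x')²−y'²−z²)/2L = -0.1297
  γ=atan2(-0.3068,0.2124)=-0.9653;  ψ=arccos(-0.3476)=1.9258;  θ1=γ+ψ≈0.9606
arm 2 (φ=120.0°): x'=0.0033, y'=0.1741
  A=0.0567, B=-0.3068, C=(l²−L²−A²−y'²−z²)/(2L)=-0.0519
  √(A²+B²)=0.3120;  θ2 = -1.3880+1.7378 ≈ 0.3498
φ3=240.0° → target in arm frame (0.1491, -0.0899)
  e−x'=-0.0891;  (l²−L²−(e−x')²−y'²−z²)/2L = 0.0211
  γ=atan2(-0.3068,-0.0891)=-1.8535;  ψ=arccos(0.0659)=1.5049;  θ3=γ+ψ≈-0.3486

θ₁ = 0.9606, θ₂ = 0.3498, θ₃ = -0.3486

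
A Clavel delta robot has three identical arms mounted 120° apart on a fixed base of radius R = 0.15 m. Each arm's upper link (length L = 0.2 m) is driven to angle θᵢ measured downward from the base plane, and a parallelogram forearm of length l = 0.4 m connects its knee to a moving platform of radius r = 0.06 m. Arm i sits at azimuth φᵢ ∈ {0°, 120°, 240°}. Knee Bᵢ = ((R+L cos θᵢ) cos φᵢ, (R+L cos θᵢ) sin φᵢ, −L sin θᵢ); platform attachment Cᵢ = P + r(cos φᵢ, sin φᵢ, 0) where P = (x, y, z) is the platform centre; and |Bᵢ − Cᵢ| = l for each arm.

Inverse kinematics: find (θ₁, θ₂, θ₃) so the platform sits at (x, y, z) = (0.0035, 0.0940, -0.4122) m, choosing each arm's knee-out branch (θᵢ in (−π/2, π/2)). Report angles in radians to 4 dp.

θ₁ = 0.6109, θ₂ = 0.3492, θ₃ = 0.8729

arm 1 (φ=0.0°): x'=0.0035, y'=0.0940
  A cos θ + B sin θ = C:  0.0865·cos θ + -0.4122·sin θ = -0.1656
  θ1 = atan2(B,A) + arccos(C/0.4212) = 0.6109
arm 2 (φ=120.0°): x'=0.0797, y'=-0.0500
  e−x'=0.0103;  (l²−L²−(e−x')²−y'²−z²)/2L = -0.1313
  θ2 = atan2(B,A) + arccos(C/0.4123) = 0.3492
rotate P by −φ3: (-0.0832, -0.0440, -0.4122)
  e−x'=0.1732;  (l²−L²−(e−x')²−y'²−z²)/2L = -0.2046
  γ=atan2(-0.4122,0.1732)=-1.1731;  ψ=arccos(-0.4575)=2.0460;  θ3=γ+ψ≈0.8729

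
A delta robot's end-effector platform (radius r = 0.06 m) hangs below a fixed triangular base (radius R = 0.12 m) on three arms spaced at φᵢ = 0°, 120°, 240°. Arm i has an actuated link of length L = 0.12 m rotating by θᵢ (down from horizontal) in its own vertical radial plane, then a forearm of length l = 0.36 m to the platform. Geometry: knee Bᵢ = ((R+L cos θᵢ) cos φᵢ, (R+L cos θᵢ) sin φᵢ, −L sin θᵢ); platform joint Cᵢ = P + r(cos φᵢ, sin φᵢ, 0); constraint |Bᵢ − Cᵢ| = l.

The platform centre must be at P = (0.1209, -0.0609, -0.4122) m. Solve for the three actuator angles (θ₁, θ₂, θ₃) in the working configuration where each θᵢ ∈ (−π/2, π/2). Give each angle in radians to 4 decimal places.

θ₁ = 0.5237, θ₂ = 1.3964, θ₃ = 1.0474

φ1=0.0° → target in arm frame (0.1209, -0.0609)
  A=-0.0609, B=-0.4122, C=(l²−L²−A²−y'²−z²)/(2L)=-0.2589
  θ1 = atan2(B,A) + arccos(C/0.4167) = 0.5237
rotate P by −φ2: (-0.1132, -0.0743, -0.4122)
  A cos θ + B sin θ = C:  0.1732·cos θ + -0.4122·sin θ = -0.3759
  θ2 = atan2(B,A) + arccos(C/0.4471) = 1.3964
φ3=240.0° → target in arm frame (-0.0077, 0.1352)
  e−x'=0.0677;  (l²−L²−(e−x')²−y'²−z²)/2L = -0.3232
  γ=atan2(-0.4122,0.0677)=-1.4080;  ψ=arccos(-0.7736)=2.4554;  θ3=γ+ψ≈1.0474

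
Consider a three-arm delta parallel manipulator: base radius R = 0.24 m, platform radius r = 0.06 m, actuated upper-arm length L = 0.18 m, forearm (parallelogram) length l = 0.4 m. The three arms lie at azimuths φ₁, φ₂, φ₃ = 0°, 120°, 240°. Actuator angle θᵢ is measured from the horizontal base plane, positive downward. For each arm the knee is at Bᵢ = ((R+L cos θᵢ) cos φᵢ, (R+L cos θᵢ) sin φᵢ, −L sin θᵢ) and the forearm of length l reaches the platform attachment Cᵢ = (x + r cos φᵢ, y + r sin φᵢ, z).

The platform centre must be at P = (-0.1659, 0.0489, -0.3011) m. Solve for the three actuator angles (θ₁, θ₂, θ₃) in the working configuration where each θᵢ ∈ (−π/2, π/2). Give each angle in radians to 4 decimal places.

φ1=0.0° → target in arm frame (-0.1659, 0.0489)
  e−x'=0.3459;  (l²−L²−(e−x')²−y'²−z²)/2L = -0.2364
  θ1 = atan2(B,A) + arccos(C/0.4586) = 1.3961
arm 2 (φ=120.0°): x'=0.1253, y'=0.1192
  e−x'=0.0547;  (l²−L²−(e−x')²−y'²−z²)/2L = 0.0548
  √(A²+B²)=0.3060;  θ2 = -1.3911+1.3907 ≈ -0.0004
arm 3 (φ=240.0°): x'=0.0406, y'=-0.1681
  A=0.1394, B=-0.3011, C=(l²−L²−A²−y'²−z²)/(2L)=-0.0299
  θ3 = atan2(B,A) + arccos(C/0.3318) = 0.5238

θ₁ = 1.3961, θ₂ = -0.0004, θ₃ = 0.5238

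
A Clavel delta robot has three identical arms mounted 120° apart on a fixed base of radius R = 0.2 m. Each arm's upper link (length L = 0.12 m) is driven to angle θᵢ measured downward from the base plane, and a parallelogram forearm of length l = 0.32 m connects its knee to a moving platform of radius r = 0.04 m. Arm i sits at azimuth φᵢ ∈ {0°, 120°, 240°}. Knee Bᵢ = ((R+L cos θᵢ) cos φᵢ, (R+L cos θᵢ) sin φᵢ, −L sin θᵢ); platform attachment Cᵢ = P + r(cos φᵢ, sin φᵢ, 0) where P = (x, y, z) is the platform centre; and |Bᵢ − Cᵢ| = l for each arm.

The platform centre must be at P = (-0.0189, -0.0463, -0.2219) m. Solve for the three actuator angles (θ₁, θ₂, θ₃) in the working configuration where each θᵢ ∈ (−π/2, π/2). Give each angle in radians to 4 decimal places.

θ₁ = 0.6111, θ₂ = 0.6976, θ₃ = -0.0001

rotate P by −φ1: (-0.0189, -0.0463, -0.2219)
  e−x'=0.1789;  (l²−L²−(e−x')²−y'²−z²)/2L = 0.0192
  θ1 = atan2(B,A) + arccos(C/0.2850) = 0.6111
rotate P by −φ2: (-0.0306, 0.0395, -0.2219)
  A=0.1906, B=-0.2219, C=(l²−L²−A²−y'²−z²)/(2L)=0.0036
  √(A²+B²)=0.2926;  θ2 = -0.8610+1.5587 ≈ 0.6976
rotate P by −φ3: (0.0495, 0.0068, -0.2219)
  A cos θ + B sin θ = C:  0.1105·cos θ + -0.2219·sin θ = 0.1105
  θ3 = atan2(B,A) + arccos(C/0.2479) = -0.0001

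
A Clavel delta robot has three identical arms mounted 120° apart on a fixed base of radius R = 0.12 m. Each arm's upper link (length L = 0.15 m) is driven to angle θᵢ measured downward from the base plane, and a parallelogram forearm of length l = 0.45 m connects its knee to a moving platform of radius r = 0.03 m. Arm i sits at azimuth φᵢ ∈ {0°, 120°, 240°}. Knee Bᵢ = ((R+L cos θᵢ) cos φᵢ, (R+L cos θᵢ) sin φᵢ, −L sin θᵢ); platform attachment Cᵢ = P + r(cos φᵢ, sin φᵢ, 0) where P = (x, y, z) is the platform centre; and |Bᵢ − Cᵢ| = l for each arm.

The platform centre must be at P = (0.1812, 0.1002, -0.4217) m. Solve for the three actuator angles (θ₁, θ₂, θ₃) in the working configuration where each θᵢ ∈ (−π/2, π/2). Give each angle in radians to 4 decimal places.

arm 1 (φ=0.0°): x'=0.1812, y'=0.1002
  A=-0.0912, B=-0.4217, C=(l²−L²−A²−y'²−z²)/(2L)=-0.0540
  γ=atan2(-0.4217,-0.0912)=-1.7838;  ψ=arccos(-0.1251)=1.6962;  θ1=γ+ψ≈-0.0876
rotate P by −φ2: (-0.0038, -0.2070, -0.4217)
  A=0.0938, B=-0.4217, C=(l²−L²−A²−y'²−z²)/(2L)=-0.1650
  γ=atan2(-0.4217,0.0938)=-1.3519;  ψ=arccos(-0.3819)=1.9626;  θ2=γ+ψ≈0.6108
φ3=240.0° → target in arm frame (-0.1774, 0.1068)
  e−x'=0.2674;  (l²−L²−(e−x')²−y'²−z²)/2L = -0.2691
  θ3 = atan2(B,A) + arccos(C/0.4993) = 1.1343

θ₁ = -0.0876, θ₂ = 0.6108, θ₃ = 1.1343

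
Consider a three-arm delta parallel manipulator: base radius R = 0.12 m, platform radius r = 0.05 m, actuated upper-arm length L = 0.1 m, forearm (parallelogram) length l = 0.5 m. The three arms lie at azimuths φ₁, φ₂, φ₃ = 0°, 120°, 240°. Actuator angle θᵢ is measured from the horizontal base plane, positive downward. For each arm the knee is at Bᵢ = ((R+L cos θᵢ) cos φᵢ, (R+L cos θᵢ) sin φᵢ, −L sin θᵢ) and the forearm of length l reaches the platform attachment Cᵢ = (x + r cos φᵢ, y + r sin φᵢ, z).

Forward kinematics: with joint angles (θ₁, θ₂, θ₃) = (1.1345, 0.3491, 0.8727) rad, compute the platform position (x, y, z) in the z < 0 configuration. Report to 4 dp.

arm 1 at φ=0.0°: (R−r)+L cos θ1 = 0.1123;  O1 = (0.1123, 0.0000, -0.0906)
O2 = (0.1640·cos120.0°, 0.1640·sin120.0°, -0.0342) = (-0.0820, 0.1420, -0.0342)
arm 3 at φ=240.0°: (R−r)+L cos θ3 = 0.1343;  O3 = (-0.0671, -0.1163, -0.0766)
|O₂|²−|O₁|² = 0.0072;  |O₃|²−|O₁|² = 0.0031
plane₁₂: -0.3885x+0.2840y+0.1129z = 0.0072
Cramer: x(z) = -0.0133+0.1780z;  y(z) = 0.0073-0.1539z
sphere 1 gives Az²+Bz+C=0 with A=1.0554, B=0.1343, C=-0.2260;  B²−4AC=0.9719;  roots -0.5307, 0.4034;  negative root z = -0.5307
x = -0.1078, y = 0.0890

(-0.1078, 0.0890, -0.5307)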